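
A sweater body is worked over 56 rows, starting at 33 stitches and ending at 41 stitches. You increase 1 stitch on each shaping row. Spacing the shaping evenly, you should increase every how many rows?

Stitches to add: |41 − 33| = 8.
Shaping rows needed: 8 / 1 = 8.
56 rows / 8 = every 7 rows.

Increase every 7th row.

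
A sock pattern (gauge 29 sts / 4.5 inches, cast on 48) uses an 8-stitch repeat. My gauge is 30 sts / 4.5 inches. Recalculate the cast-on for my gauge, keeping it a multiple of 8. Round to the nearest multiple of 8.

48 × 30 / 29 = 49.66.
Nearest multiple of 8: 48.

48 stitches.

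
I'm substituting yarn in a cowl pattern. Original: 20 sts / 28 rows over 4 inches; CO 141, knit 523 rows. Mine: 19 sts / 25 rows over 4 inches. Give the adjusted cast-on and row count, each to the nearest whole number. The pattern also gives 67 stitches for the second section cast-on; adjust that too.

Stitches: 141 × 19/20 = 133.95 → 134.
Rows: 523 × 25/28 = 466.96 → 467.
second section cast-on: 67 × 19/20 = 63.65 → 64.

Cast on 134 stitches; work 467 rows; second section cast-on 64 stitches.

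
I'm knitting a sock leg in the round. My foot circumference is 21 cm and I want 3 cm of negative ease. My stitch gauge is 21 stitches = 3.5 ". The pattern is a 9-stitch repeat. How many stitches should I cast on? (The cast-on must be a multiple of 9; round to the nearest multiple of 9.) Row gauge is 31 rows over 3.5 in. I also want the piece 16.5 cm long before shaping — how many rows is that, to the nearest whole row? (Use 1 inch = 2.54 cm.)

Cast on 45 stitches; work 58 rows.

Finished = 21 − 3 = 18 cm.
18 cm × 1/2.54 = 7.09 inches.
21/3.5 = 6 sts per in; 7.09 × 6 = 42.52 sts.
Nearest multiple of 9 → 45.
16.5 cm = 6.50 inches; × 8.857 = 57.54 → 58 rows.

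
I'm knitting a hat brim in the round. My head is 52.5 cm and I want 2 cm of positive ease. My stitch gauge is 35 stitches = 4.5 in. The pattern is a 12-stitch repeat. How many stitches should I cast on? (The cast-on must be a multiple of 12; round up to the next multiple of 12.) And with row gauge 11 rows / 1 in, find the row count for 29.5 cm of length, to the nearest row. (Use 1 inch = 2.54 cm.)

Finished = 52.5 + 2 = 54.5 cm.
54.5 cm × 1/2.54 = 21.46 inches.
35/4.5 = 7.778 sts per in; 21.46 × 7.778 = 166.89 sts.
Next multiple of 12 → 168.
29.5 cm = 11.61 inches; × 11 = 127.76 → 128 rows.

Cast on 168 stitches; work 128 rows.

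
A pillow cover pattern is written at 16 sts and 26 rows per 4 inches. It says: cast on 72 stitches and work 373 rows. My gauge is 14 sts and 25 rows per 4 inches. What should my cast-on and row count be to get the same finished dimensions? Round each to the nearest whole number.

Stitches: 72 × 14/16 = 63.00 → 63.
Rows: 373 × 25/26 = 358.65 → 359.

Cast on 63 stitches; work 359 rows.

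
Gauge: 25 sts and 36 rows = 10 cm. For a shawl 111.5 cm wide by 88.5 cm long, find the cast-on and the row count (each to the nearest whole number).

Cast on 279 stitches and work 319 rows.

Stitch gauge = 25/10 = 2.5 sts/cm; 111.5 × 2.5 = 278.75 → 279 sts.
Row gauge = 36/10 = 3.6 rows/cm; 88.5 × 3.6 = 318.60 → 319 rows.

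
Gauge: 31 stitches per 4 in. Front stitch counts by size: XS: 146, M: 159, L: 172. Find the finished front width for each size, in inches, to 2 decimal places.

31/4 = 7.75 sts per in.
XS: 146 / 7.75 = 18.839 → 18.84 in.
M: 159 / 7.75 = 20.516 → 20.52 in.
L: 172 / 7.75 = 22.194 → 22.19 in.

XS 18.84 inches; M 20.52 inches; L 22.19 inches.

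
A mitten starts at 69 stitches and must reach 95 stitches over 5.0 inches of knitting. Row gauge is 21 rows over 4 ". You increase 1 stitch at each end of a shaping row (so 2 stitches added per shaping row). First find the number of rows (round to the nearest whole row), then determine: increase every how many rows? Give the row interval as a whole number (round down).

Rows = 5.0 × 5.25 = 26.2 → 26 rows.
Stitches to add: 26 → 13 shaping rows (at 2 st each).
26 / 13 = 2.00 → every 2 rows.

Increase every 2nd row.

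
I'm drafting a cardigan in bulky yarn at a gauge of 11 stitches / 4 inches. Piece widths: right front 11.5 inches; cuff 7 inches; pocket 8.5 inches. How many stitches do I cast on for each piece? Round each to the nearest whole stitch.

Rate = 11/4 = 2.75 sts per in.
right front: 11.5 × 2.75 = 31.62 → 32.
cuff: 7 × 2.75 = 19.25 → 19.
pocket: 8.5 × 2.75 = 23.38 → 23.

right front 32; cuff 19; pocket 23.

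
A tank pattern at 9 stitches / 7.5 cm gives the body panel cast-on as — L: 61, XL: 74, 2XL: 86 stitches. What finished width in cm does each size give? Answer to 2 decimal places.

L 50.83 cm; XL 61.67 cm; 2XL 71.67 cm.

9/7.5 = 1.2 sts per cm.
L: 61 / 1.2 = 50.833 → 50.83 cm.
XL: 74 / 1.2 = 61.667 → 61.67 cm.
2XL: 86 / 1.2 = 71.667 → 71.67 cm.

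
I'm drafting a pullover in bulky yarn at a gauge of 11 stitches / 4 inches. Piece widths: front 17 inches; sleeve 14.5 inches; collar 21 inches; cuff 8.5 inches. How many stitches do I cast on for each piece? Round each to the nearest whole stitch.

Rate = 11/4 = 2.75 sts per in.
front: 17 × 2.75 = 46.75 → 47.
sleeve: 14.5 × 2.75 = 39.88 → 40.
collar: 21 × 2.75 = 57.75 → 58.
cuff: 8.5 × 2.75 = 23.38 → 23.

front 47; sleeve 40; collar 58; cuff 23.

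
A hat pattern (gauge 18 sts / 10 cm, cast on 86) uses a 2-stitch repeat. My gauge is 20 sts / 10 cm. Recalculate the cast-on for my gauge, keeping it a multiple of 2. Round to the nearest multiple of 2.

Cast on 96 stitches.

86 × 20 / 18 = 95.56.
Nearest multiple of 2: 96.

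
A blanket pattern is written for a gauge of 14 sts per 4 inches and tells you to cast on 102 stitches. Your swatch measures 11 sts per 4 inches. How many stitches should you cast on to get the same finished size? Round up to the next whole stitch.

Scale factor = 11 / 14 = 0.786.
102 × 11 / 14 = 80.14 sts.
→ 81 sts.

Cast on 81 stitches.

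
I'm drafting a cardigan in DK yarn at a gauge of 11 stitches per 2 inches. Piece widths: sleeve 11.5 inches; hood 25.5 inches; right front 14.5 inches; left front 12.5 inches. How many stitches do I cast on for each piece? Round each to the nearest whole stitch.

Rate = 11/2 = 5.5 sts per in.
sleeve: 11.5 × 5.5 = 63.25 → 63.
hood: 25.5 × 5.5 = 140.25 → 140.
right front: 14.5 × 5.5 = 79.75 → 80.
left front: 12.5 × 5.5 = 68.75 → 69.

sleeve 63; hood 140; right front 80; left front 69.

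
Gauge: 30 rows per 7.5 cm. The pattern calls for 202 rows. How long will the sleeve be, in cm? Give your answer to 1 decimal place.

30 rows / 7.5 cm = 4 rows per cm.
202 / 4 = 50.50 cm.

50.5 cm.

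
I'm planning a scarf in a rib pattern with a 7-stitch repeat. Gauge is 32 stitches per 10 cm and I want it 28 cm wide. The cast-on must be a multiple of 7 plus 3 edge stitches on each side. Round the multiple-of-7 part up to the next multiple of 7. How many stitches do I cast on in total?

90 stitches.

32 / 10 = 3.2 sts per cm.
28 × 3.2 = 89.60 sts.
Less 6 edge sts → 83.60 for the repeat.
Next multiple of 7: 84.
Add back 6 edge sts → 90.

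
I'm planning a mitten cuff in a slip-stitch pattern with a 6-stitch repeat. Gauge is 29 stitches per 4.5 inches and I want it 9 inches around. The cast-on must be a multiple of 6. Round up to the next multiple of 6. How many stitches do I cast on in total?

60 stitches.

29 / 4.5 = 6.444 sts per inch.
9 × 6.444 = 58.00 sts.
Next multiple of 6: 60.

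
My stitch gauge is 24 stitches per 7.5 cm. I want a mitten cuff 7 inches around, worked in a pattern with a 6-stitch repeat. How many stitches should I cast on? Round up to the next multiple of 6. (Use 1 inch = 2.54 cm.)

7 in = 7 × 2.54 = 17.78 cm.
24 / 7.5 = 3.2 sts/cm.
17.78 × 3.2 = 56.90 sts.
→ 60.

60 stitches.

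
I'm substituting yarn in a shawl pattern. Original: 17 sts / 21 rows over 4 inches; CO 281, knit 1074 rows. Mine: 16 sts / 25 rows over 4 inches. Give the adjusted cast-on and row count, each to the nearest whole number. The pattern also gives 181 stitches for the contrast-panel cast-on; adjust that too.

Stitches: 281 × 16/17 = 264.47 → 264.
Rows: 1074 × 25/21 = 1278.57 → 1279.
contrast-panel cast-on: 181 × 16/17 = 170.35 → 170.

Cast on 264 stitches; work 1279 rows; contrast-panel cast-on 170 stitches.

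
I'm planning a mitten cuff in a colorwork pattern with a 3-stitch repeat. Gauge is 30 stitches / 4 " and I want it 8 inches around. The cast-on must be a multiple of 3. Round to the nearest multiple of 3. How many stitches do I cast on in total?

30 / 4 = 7.5 sts per inch.
8 × 7.5 = 60.00 sts.
Nearest multiple of 3: 60.

60 stitches.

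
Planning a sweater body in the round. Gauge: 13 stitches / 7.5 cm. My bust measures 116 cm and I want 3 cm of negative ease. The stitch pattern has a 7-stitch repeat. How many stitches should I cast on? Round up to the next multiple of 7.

CO 196 sts.

Finished = 116 − 3 = 113 cm.
13 / 7.5 = 1.733 sts/cm.
113 × 1.733 = 195.87 sts.
Next multiple of 7: 196.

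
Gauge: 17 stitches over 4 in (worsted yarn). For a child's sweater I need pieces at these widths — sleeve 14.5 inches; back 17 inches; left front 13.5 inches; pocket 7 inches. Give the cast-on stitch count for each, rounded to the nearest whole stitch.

sleeve 62; back 72; left front 57; pocket 30.

Rate = 17/4 = 4.25 sts per in.
sleeve: 14.5 × 4.25 = 61.62 → 62.
back: 17 × 4.25 = 72.25 → 72.
left front: 13.5 × 4.25 = 57.38 → 57.
pocket: 7 × 4.25 = 29.75 → 30.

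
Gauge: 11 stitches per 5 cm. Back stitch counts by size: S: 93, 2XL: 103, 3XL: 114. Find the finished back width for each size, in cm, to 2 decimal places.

S 42.27 cm; 2XL 46.82 cm; 3XL 51.82 cm.

11/5 = 2.2 sts per cm.
S: 93 / 2.2 = 42.273 → 42.27 cm.
2XL: 103 / 2.2 = 46.818 → 46.82 cm.
3XL: 114 / 2.2 = 51.818 → 51.82 cm.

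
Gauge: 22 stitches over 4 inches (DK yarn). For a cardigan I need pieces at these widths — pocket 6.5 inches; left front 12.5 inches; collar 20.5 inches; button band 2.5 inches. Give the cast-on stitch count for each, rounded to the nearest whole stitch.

pocket 36; left front 69; collar 113; button band 14.

Rate = 22/4 = 5.5 sts per in.
pocket: 6.5 × 5.5 = 35.75 → 36.
left front: 12.5 × 5.5 = 68.75 → 69.
collar: 20.5 × 5.5 = 112.75 → 113.
button band: 2.5 × 5.5 = 13.75 → 14.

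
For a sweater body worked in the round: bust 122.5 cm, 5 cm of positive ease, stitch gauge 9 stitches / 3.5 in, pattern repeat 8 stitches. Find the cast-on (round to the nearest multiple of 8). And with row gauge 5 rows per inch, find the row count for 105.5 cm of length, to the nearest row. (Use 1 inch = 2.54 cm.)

Cast on 128 stitches; work 208 rows.

Finished = 122.5 + 5 = 127.5 cm.
127.5 cm × 1/2.54 = 50.20 inches.
9/3.5 = 2.571 sts per in; 50.20 × 2.571 = 129.08 sts.
Nearest multiple of 8 → 128.
105.5 cm = 41.54 inches; × 5 = 207.68 → 208 rows.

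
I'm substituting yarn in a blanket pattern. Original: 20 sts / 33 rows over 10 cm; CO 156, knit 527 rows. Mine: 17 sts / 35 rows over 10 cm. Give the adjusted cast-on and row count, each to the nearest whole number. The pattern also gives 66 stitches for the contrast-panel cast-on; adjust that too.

Stitches: 156 × 17/20 = 132.60 → 133.
Rows: 527 × 35/33 = 558.94 → 559.
contrast-panel cast-on: 66 × 17/20 = 56.10 → 56.

Cast on 133 stitches; work 559 rows; contrast-panel cast-on 56 stitches.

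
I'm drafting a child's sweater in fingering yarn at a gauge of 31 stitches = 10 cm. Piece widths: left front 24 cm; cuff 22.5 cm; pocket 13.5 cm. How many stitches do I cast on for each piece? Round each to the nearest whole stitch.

left front 74; cuff 70; pocket 42.

Rate = 31/10 = 3.1 sts per cm.
left front: 24 × 3.1 = 74.40 → 74.
cuff: 22.5 × 3.1 = 69.75 → 70.
pocket: 13.5 × 3.1 = 41.85 → 42.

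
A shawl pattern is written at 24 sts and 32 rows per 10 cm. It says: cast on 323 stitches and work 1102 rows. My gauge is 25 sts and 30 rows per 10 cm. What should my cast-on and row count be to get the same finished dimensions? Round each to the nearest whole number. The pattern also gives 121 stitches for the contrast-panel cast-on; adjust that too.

Stitches: 323 × 25/24 = 336.46 → 336.
Rows: 1102 × 30/32 = 1033.12 → 1033.
contrast-panel cast-on: 121 × 25/24 = 126.04 → 126.

Cast on 336 stitches; work 1033 rows; contrast-panel cast-on 126 stitches.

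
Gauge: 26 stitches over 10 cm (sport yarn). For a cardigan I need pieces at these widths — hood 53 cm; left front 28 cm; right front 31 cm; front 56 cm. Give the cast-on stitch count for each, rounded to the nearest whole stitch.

hood 138; left front 73; right front 81; front 146.

Rate = 26/10 = 2.6 sts per cm.
hood: 53 × 2.6 = 137.80 → 138.
left front: 28 × 2.6 = 72.80 → 73.
right front: 31 × 2.6 = 80.60 → 81.
front: 56 × 2.6 = 145.60 → 146.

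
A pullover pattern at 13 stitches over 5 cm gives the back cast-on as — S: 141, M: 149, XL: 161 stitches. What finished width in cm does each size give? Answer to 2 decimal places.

S 54.23 cm; M 57.31 cm; XL 61.92 cm.

13/5 = 2.6 sts per cm.
S: 141 / 2.6 = 54.231 → 54.23 cm.
M: 149 / 2.6 = 57.308 → 57.31 cm.
XL: 161 / 2.6 = 61.923 → 61.92 cm.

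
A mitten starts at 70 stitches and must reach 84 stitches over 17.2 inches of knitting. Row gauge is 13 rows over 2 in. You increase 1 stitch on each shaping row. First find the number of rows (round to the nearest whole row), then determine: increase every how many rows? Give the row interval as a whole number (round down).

Rows = 17.2 × 6.5 = 111.8 → 112 rows.
Stitches to add: 14 → 14 shaping rows (at 1 st each).
112 / 14 = 8.00 → every 8 rows.

Increase every 8th row.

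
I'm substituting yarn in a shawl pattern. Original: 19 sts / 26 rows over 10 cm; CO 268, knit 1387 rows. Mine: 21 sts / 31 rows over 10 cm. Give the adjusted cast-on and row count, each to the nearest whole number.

Stitches: 268 × 21/19 = 296.21 → 296.
Rows: 1387 × 31/26 = 1653.73 → 1654.

Cast on 296 stitches; work 1654 rows.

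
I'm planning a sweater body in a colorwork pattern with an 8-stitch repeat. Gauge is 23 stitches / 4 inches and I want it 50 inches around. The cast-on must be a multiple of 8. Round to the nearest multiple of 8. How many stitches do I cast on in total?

CO 288 sts.

23 / 4 = 5.75 sts per inch.
50 × 5.75 = 287.50 sts.
Nearest multiple of 8: 288.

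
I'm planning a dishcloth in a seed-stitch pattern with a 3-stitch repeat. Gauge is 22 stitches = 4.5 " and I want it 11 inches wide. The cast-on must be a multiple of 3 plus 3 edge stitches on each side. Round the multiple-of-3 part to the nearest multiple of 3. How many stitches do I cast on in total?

22 / 4.5 = 4.889 sts per inch.
11 × 4.889 = 53.78 sts.
Less 6 edge sts → 47.78 for the repeat.
Nearest multiple of 3: 48.
Add back 6 edge sts → 54.

CO 54 sts.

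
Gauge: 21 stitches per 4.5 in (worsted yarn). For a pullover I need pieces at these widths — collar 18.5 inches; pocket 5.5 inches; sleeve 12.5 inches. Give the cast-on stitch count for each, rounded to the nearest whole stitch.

collar 86; pocket 26; sleeve 58.

Rate = 21/4.5 = 4.667 sts per in.
collar: 18.5 × 4.667 = 86.33 → 86.
pocket: 5.5 × 4.667 = 25.67 → 26.
sleeve: 12.5 × 4.667 = 58.33 → 58.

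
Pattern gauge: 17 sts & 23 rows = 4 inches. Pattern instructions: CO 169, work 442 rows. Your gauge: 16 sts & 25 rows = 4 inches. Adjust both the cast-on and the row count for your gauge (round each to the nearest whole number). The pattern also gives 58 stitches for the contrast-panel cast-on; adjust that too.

Stitches: 169 × 16/17 = 159.06 → 159.
Rows: 442 × 25/23 = 480.43 → 480.
contrast-panel cast-on: 58 × 16/17 = 54.59 → 55.

Cast on 159 stitches; work 480 rows; contrast-panel cast-on 55 stitches.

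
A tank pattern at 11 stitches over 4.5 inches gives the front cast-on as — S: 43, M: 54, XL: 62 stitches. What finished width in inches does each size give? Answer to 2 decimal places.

11/4.5 = 2.444 sts per in.
S: 43 / 2.444 = 17.591 → 17.59 in.
M: 54 / 2.444 = 22.091 → 22.09 in.
XL: 62 / 2.444 = 25.364 → 25.36 in.

S 17.59 inches; M 22.09 inches; XL 25.36 inches.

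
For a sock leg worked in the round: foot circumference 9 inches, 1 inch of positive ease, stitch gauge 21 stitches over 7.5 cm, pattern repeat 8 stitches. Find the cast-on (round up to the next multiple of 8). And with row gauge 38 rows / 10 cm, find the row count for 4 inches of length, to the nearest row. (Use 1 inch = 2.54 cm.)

Finished = 9 + 1 = 10 inches.
10 inches × 2.54 = 25.40 cm.
21/7.5 = 2.8 sts per cm; 25.40 × 2.8 = 71.12 sts.
Next multiple of 8 → 72.
4 inches = 10.16 cm; × 3.8 = 38.61 → 39 rows.

Cast on 72 stitches; work 39 rows.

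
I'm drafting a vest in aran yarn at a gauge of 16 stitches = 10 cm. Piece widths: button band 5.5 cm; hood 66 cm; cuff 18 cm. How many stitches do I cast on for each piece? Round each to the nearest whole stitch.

Rate = 16/10 = 1.6 sts per cm.
button band: 5.5 × 1.6 = 8.80 → 9.
hood: 66 × 1.6 = 105.60 → 106.
cuff: 18 × 1.6 = 28.80 → 29.

button band 9; hood 106; cuff 29.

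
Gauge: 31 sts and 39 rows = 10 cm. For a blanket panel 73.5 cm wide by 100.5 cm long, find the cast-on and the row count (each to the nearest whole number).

Stitch gauge = 31/10 = 3.1 sts/cm; 73.5 × 3.1 = 227.85 → 228 sts.
Row gauge = 39/10 = 3.9 rows/cm; 100.5 × 3.9 = 391.95 → 392 rows.

Cast on 228 stitches and work 392 rows.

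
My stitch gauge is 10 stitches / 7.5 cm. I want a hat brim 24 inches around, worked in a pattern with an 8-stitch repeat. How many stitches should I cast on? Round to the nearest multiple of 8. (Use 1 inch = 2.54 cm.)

80 stitches.

24 in = 24 × 2.54 = 60.96 cm.
10 / 7.5 = 1.333 sts/cm.
60.96 × 1.333 = 81.28 sts.
→ 80.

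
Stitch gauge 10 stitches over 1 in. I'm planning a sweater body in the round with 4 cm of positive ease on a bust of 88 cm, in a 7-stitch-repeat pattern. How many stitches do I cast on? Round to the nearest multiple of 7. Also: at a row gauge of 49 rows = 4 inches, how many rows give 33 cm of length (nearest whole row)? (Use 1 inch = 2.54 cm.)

Finished = 88 + 4 = 92 cm.
92 cm × 1/2.54 = 36.22 inches.
10/1 = 10 sts per in; 36.22 × 10 = 362.20 sts.
Nearest multiple of 7 → 364.
33 cm = 12.99 inches; × 12.25 = 159.15 → 159 rows.

Cast on 364 stitches; work 159 rows.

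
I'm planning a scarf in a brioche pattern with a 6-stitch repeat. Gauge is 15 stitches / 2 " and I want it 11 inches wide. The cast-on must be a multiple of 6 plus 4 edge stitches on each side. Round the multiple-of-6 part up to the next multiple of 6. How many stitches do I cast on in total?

Cast on 86 stitches.

15 / 2 = 7.5 sts per inch.
11 × 7.5 = 82.50 sts.
Less 8 edge sts → 74.50 for the repeat.
Next multiple of 6: 78.
Add back 8 edge sts → 86.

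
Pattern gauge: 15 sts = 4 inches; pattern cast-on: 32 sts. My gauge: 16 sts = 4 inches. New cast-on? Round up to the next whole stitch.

Scale factor = 16 / 15 = 1.067.
32 × 16 / 15 = 34.13 sts.
→ 35 sts.

Cast on 35 stitches.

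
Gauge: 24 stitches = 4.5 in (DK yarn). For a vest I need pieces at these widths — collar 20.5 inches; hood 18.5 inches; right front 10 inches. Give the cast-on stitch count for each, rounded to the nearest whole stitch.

collar 109; hood 99; right front 53.

Rate = 24/4.5 = 5.333 sts per in.
collar: 20.5 × 5.333 = 109.33 → 109.
hood: 18.5 × 5.333 = 98.67 → 99.
right front: 10 × 5.333 = 53.33 → 53.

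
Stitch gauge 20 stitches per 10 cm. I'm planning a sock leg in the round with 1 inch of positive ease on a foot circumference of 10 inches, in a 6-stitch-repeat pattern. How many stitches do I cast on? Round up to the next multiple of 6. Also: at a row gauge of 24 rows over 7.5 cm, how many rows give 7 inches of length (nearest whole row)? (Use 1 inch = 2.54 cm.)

Cast on 60 stitches; work 57 rows.

Finished = 10 + 1 = 11 inches.
11 inches × 2.54 = 27.94 cm.
20/10 = 2 sts per cm; 27.94 × 2 = 55.88 sts.
Next multiple of 6 → 60.
7 inches = 17.78 cm; × 3.2 = 56.90 → 57 rows.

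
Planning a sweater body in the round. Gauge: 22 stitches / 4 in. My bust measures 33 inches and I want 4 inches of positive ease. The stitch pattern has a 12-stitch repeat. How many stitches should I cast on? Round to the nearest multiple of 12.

Finished = 33 + 4 = 37 inches.
22 / 4 = 5.5 sts/in.
37 × 5.5 = 203.50 sts.
Nearest multiple of 12: 204.

Cast on 204 stitches.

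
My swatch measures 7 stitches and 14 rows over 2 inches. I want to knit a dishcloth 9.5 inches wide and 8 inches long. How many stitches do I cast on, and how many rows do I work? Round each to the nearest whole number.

Cast on 33 stitches and work 56 rows.

Stitch gauge = 7/2 = 3.5 sts/in; 9.5 × 3.5 = 33.25 → 33 sts.
Row gauge = 14/2 = 7 rows/in; 8 × 7 = 56.00 → 56 rows.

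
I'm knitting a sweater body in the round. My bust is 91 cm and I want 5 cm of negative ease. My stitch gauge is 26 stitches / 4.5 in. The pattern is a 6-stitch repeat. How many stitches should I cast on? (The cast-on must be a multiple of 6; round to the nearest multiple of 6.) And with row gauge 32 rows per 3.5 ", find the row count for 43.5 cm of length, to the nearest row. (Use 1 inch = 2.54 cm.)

Cast on 198 stitches; work 157 rows.

Finished = 91 − 5 = 86 cm.
86 cm × 1/2.54 = 33.86 inches.
26/4.5 = 5.778 sts per in; 33.86 × 5.778 = 195.63 sts.
Nearest multiple of 6 → 198.
43.5 cm = 17.13 inches; × 9.143 = 156.58 → 157 rows.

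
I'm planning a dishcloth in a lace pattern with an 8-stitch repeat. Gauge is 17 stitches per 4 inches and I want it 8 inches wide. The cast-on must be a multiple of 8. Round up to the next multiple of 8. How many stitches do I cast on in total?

17 / 4 = 4.25 sts per inch.
8 × 4.25 = 34.00 sts.
Next multiple of 8: 40.

Cast on 40 stitches.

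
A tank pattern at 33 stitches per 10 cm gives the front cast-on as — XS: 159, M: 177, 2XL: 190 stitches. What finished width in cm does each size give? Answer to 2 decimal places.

XS 48.18 cm; M 53.64 cm; 2XL 57.58 cm.

33/10 = 3.3 sts per cm.
XS: 159 / 3.3 = 48.182 → 48.18 cm.
M: 177 / 3.3 = 53.636 → 53.64 cm.
2XL: 190 / 3.3 = 57.576 → 57.58 cm.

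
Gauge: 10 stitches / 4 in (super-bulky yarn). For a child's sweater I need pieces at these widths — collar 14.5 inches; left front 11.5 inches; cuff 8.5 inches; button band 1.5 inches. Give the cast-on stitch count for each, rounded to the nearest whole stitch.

Rate = 10/4 = 2.5 sts per in.
collar: 14.5 × 2.5 = 36.25 → 36.
left front: 11.5 × 2.5 = 28.75 → 29.
cuff: 8.5 × 2.5 = 21.25 → 21.
button band: 1.5 × 2.5 = 3.75 → 4.

collar 36; left front 29; cuff 21; button band 4.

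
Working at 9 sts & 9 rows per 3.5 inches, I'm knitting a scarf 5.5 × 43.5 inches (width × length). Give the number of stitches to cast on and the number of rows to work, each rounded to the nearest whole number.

Cast on 14 stitches and work 112 rows.

Stitch gauge = 9/3.5 = 2.571 sts/in; 5.5 × 2.571 = 14.14 → 14 sts.
Row gauge = 9/3.5 = 2.571 rows/in; 43.5 × 2.571 = 111.86 → 112 rows.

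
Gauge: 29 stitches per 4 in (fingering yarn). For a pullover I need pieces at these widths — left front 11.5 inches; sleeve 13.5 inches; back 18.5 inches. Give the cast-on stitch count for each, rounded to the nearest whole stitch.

Rate = 29/4 = 7.25 sts per in.
left front: 11.5 × 7.25 = 83.38 → 83.
sleeve: 13.5 × 7.25 = 97.88 → 98.
back: 18.5 × 7.25 = 134.12 → 134.

left front 83; sleeve 98; back 134.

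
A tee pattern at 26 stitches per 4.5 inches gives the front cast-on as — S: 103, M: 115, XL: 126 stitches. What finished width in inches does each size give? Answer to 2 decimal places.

S 17.83 inches; M 19.90 inches; XL 21.81 inches.

26/4.5 = 5.778 sts per in.
S: 103 / 5.778 = 17.827 → 17.83 in.
M: 115 / 5.778 = 19.904 → 19.90 in.
XL: 126 / 5.778 = 21.808 → 21.81 in.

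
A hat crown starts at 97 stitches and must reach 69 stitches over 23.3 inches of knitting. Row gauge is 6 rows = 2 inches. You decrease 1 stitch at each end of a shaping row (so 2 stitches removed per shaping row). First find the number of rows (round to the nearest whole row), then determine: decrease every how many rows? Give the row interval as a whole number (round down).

Rows = 23.3 × 3 = 69.9 → 70 rows.
Stitches to remove: 28 → 14 shaping rows (at 2 st each).
70 / 14 = 5.00 → every 5 rows.

Decrease every 5th row.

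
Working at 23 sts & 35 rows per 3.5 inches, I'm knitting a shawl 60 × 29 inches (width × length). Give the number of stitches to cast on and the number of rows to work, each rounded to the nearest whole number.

Stitch gauge = 23/3.5 = 6.571 sts/in; 60 × 6.571 = 394.29 → 394 sts.
Row gauge = 35/3.5 = 10 rows/in; 29 × 10 = 290.00 → 290 rows.

Cast on 394 stitches and work 290 rows.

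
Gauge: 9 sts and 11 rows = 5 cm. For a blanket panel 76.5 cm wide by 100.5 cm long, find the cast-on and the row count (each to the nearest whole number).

Stitch gauge = 9/5 = 1.8 sts/cm; 76.5 × 1.8 = 137.70 → 138 sts.
Row gauge = 11/5 = 2.2 rows/cm; 100.5 × 2.2 = 221.10 → 221 rows.

Cast on 138 stitches and work 221 rows.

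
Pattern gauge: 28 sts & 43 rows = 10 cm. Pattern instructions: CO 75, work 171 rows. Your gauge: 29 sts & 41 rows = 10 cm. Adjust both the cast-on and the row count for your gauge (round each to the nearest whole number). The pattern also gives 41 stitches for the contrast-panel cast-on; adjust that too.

Cast on 78 stitches; work 163 rows; contrast-panel cast-on 42 stitches.

Stitches: 75 × 29/28 = 77.68 → 78.
Rows: 171 × 41/43 = 163.05 → 163.
contrast-panel cast-on: 41 × 29/28 = 42.46 → 42.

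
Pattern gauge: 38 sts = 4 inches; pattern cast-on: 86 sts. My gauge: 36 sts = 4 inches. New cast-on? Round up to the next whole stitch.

Scale factor = 36 / 38 = 0.947.
86 × 36 / 38 = 81.47 sts.
→ 82 sts.

Cast on 82 stitches.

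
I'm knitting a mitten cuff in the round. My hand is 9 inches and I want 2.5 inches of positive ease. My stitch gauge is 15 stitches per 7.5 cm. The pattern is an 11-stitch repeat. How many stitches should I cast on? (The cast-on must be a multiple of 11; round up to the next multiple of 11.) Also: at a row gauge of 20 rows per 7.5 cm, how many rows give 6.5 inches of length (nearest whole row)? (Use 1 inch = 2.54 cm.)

Finished = 9 + 2.5 = 11.5 inches.
11.5 inches × 2.54 = 29.21 cm.
15/7.5 = 2 sts per cm; 29.21 × 2 = 58.42 sts.
Next multiple of 11 → 66.
6.5 inches = 16.51 cm; × 2.667 = 44.03 → 44 rows.

Cast on 66 stitches; work 44 rows.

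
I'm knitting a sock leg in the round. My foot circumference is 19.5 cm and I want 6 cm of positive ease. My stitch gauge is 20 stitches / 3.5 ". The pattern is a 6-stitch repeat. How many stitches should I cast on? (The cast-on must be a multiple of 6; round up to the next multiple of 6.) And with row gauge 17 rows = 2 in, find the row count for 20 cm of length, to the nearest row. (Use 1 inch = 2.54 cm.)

Cast on 60 stitches; work 67 rows.

Finished = 19.5 + 6 = 25.5 cm.
25.5 cm × 1/2.54 = 10.04 inches.
20/3.5 = 5.714 sts per in; 10.04 × 5.714 = 57.37 sts.
Next multiple of 6 → 60.
20 cm = 7.87 inches; × 8.5 = 66.93 → 67 rows.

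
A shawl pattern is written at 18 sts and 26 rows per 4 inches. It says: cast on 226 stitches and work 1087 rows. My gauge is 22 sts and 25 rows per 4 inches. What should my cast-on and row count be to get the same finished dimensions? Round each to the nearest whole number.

Stitches: 226 × 22/18 = 276.22 → 276.
Rows: 1087 × 25/26 = 1045.19 → 1045.

Cast on 276 stitches; work 1045 rows.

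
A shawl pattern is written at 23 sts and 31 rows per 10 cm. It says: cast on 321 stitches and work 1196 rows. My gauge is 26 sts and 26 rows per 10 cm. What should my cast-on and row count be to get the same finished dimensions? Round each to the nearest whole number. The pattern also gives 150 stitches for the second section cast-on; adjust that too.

Cast on 363 stitches; work 1003 rows; second section cast-on 170 stitches.

Stitches: 321 × 26/23 = 362.87 → 363.
Rows: 1196 × 26/31 = 1003.10 → 1003.
second section cast-on: 150 × 26/23 = 169.57 → 170.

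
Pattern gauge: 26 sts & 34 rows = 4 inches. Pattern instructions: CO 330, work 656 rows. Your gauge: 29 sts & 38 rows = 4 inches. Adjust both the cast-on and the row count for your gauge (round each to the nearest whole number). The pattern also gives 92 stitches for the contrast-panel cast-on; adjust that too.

Cast on 368 stitches; work 733 rows; contrast-panel cast-on 103 stitches.

Stitches: 330 × 29/26 = 368.08 → 368.
Rows: 656 × 38/34 = 733.18 → 733.
contrast-panel cast-on: 92 × 29/26 = 102.62 → 103.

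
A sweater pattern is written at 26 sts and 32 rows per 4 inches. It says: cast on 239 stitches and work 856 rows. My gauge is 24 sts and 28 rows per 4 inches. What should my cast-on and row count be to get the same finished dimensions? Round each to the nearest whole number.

Cast on 221 stitches; work 749 rows.

Stitches: 239 × 24/26 = 220.62 → 221.
Rows: 856 × 28/32 = 749.00 → 749.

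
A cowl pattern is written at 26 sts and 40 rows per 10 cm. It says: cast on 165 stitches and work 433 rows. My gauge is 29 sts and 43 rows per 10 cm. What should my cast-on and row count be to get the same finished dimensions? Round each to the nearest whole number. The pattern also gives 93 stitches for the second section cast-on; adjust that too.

Cast on 184 stitches; work 465 rows; second section cast-on 104 stitches.

Stitches: 165 × 29/26 = 184.04 → 184.
Rows: 433 × 43/40 = 465.48 → 465.
second section cast-on: 93 × 29/26 = 103.73 → 104.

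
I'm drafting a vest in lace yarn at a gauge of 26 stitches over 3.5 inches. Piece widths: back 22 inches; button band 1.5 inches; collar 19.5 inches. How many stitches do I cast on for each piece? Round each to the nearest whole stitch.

Rate = 26/3.5 = 7.429 sts per in.
back: 22 × 7.429 = 163.43 → 163.
button band: 1.5 × 7.429 = 11.14 → 11.
collar: 19.5 × 7.429 = 144.86 → 145.

back 163; button band 11; collar 145.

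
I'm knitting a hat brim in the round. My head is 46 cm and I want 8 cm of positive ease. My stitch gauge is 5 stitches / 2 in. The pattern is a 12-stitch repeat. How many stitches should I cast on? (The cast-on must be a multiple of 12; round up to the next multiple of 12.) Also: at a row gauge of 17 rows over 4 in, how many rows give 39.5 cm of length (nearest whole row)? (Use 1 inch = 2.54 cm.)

Cast on 60 stitches; work 66 rows.

Finished = 46 + 8 = 54 cm.
54 cm × 1/2.54 = 21.26 inches.
5/2 = 2.5 sts per in; 21.26 × 2.5 = 53.15 sts.
Next multiple of 12 → 60.
39.5 cm = 15.55 inches; × 4.25 = 66.09 → 66 rows.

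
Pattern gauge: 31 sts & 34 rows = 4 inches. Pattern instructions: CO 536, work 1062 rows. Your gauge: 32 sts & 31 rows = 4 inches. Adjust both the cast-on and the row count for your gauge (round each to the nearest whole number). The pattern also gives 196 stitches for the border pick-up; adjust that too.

Stitches: 536 × 32/31 = 553.29 → 553.
Rows: 1062 × 31/34 = 968.29 → 968.
border pick-up: 196 × 32/31 = 202.32 → 202.

Cast on 553 stitches; work 968 rows; border pick-up 202 stitches.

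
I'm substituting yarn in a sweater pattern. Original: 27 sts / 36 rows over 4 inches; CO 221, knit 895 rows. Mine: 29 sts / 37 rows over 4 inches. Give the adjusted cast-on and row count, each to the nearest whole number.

Cast on 237 stitches; work 920 rows.

Stitches: 221 × 29/27 = 237.37 → 237.
Rows: 895 × 37/36 = 919.86 → 920.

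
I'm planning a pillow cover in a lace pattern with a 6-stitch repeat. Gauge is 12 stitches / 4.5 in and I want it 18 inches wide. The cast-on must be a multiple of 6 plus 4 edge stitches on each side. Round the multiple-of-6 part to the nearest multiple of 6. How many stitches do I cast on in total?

50 stitches.

12 / 4.5 = 2.667 sts per inch.
18 × 2.667 = 48.00 sts.
Less 8 edge sts → 40.00 for the repeat.
Nearest multiple of 6: 42.
Add back 8 edge sts → 50.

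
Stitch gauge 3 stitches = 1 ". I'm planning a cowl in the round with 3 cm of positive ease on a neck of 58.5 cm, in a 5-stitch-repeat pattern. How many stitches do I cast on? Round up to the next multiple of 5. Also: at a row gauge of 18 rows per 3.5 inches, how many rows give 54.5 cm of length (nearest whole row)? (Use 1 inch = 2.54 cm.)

Finished = 58.5 + 3 = 61.5 cm.
61.5 cm × 1/2.54 = 24.21 inches.
3/1 = 3 sts per in; 24.21 × 3 = 72.64 sts.
Next multiple of 5 → 75.
54.5 cm = 21.46 inches; × 5.143 = 110.35 → 110 rows.

Cast on 75 stitches; work 110 rows.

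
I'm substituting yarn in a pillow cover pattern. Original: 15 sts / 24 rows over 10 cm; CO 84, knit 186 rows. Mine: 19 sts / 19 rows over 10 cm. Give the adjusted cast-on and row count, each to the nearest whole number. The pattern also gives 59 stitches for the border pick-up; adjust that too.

Stitches: 84 × 19/15 = 106.40 → 106.
Rows: 186 × 19/24 = 147.25 → 147.
border pick-up: 59 × 19/15 = 74.73 → 75.

Cast on 106 stitches; work 147 rows; border pick-up 75 stitches.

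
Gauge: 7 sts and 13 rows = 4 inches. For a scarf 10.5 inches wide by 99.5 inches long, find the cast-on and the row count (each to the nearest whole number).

Cast on 18 stitches and work 323 rows.

Stitch gauge = 7/4 = 1.75 sts/in; 10.5 × 1.75 = 18.38 → 18 sts.
Row gauge = 13/4 = 3.25 rows/in; 99.5 × 3.25 = 323.38 → 323 rows.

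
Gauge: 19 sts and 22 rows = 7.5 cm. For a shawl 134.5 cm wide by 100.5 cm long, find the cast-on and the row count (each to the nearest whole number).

Stitch gauge = 19/7.5 = 2.533 sts/cm; 134.5 × 2.533 = 340.73 → 341 sts.
Row gauge = 22/7.5 = 2.933 rows/cm; 100.5 × 2.933 = 294.80 → 295 rows.

Cast on 341 stitches and work 295 rows.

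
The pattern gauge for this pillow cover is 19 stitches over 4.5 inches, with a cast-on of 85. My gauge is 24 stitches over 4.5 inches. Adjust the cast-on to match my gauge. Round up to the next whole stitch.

Scale factor = 24 / 19 = 1.263.
85 × 24 / 19 = 107.37 sts.
→ 108 sts.

CO 108 sts.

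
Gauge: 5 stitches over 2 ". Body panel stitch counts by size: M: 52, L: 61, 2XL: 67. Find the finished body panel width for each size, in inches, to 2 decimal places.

5/2 = 2.5 sts per in.
M: 52 / 2.5 = 20.800 → 20.80 in.
L: 61 / 2.5 = 24.400 → 24.40 in.
2XL: 67 / 2.5 = 26.800 → 26.80 in.

M 20.80 inches; L 24.40 inches; 2XL 26.80 inches.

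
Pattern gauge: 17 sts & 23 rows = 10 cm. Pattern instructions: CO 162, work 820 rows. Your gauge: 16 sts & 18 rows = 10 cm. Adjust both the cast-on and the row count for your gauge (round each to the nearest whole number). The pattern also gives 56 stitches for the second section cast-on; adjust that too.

Cast on 152 stitches; work 642 rows; second section cast-on 53 stitches.

Stitches: 162 × 16/17 = 152.47 → 152.
Rows: 820 × 18/23 = 641.74 → 642.
second section cast-on: 56 × 16/17 = 52.71 → 53.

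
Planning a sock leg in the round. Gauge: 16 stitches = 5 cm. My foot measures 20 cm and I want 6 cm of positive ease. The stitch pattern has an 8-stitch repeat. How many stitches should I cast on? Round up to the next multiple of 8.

Cast on 88 stitches.

Finished = 20 + 6 = 26 cm.
16 / 5 = 3.2 sts/cm.
26 × 3.2 = 83.20 sts.
Next multiple of 8: 88.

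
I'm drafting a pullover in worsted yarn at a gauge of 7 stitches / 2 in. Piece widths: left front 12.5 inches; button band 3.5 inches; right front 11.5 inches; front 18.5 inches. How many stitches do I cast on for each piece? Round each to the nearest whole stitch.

Rate = 7/2 = 3.5 sts per in.
left front: 12.5 × 3.5 = 43.75 → 44.
button band: 3.5 × 3.5 = 12.25 → 12.
right front: 11.5 × 3.5 = 40.25 → 40.
front: 18.5 × 3.5 = 64.75 → 65.

left front 44; button band 12; right front 40; front 65.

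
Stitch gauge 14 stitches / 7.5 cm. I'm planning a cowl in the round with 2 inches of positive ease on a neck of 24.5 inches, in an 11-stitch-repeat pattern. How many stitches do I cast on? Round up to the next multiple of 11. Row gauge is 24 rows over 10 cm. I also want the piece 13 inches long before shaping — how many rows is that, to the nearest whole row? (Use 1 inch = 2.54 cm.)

Cast on 132 stitches; work 79 rows.

Finished = 24.5 + 2 = 26.5 inches.
26.5 inches × 2.54 = 67.31 cm.
14/7.5 = 1.867 sts per cm; 67.31 × 1.867 = 125.65 sts.
Next multiple of 11 → 132.
13 inches = 33.02 cm; × 2.4 = 79.25 → 79 rows.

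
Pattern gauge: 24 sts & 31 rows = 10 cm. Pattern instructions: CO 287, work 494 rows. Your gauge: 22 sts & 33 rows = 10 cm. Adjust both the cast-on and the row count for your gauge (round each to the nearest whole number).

Stitches: 287 × 22/24 = 263.08 → 263.
Rows: 494 × 33/31 = 525.87 → 526.

Cast on 263 stitches; work 526 rows.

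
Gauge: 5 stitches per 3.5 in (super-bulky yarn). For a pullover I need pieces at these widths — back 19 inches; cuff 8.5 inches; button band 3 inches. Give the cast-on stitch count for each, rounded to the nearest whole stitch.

back 27; cuff 12; button band 4.

Rate = 5/3.5 = 1.429 sts per in.
back: 19 × 1.429 = 27.14 → 27.
cuff: 8.5 × 1.429 = 12.14 → 12.
button band: 3 × 1.429 = 4.29 → 4.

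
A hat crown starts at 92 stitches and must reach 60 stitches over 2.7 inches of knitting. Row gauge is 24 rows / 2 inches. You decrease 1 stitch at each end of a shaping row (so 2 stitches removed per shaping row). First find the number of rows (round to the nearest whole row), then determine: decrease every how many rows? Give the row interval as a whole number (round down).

Decrease every 2nd row.

Rows = 2.7 × 12 = 32.4 → 32 rows.
Stitches to remove: 32 → 16 shaping rows (at 2 st each).
32 / 16 = 2.00 → every 2 rows.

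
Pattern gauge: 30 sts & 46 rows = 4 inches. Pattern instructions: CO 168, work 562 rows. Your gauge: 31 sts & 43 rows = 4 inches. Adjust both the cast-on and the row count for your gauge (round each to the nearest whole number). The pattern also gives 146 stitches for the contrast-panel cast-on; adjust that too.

Cast on 174 stitches; work 525 rows; contrast-panel cast-on 151 stitches.

Stitches: 168 × 31/30 = 173.60 → 174.
Rows: 562 × 43/46 = 525.35 → 525.
contrast-panel cast-on: 146 × 31/30 = 150.87 → 151.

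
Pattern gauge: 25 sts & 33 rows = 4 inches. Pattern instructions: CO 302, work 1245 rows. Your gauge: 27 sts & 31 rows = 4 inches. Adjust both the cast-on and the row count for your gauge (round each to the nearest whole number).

Stitches: 302 × 27/25 = 326.16 → 326.
Rows: 1245 × 31/33 = 1169.55 → 1170.

Cast on 326 stitches; work 1170 rows.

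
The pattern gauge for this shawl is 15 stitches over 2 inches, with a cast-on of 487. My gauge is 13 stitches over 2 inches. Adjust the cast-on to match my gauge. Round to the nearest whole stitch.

Scale factor = 13 / 15 = 0.867.
487 × 13 / 15 = 422.07 sts.
→ 422 sts.

Cast on 422 stitches.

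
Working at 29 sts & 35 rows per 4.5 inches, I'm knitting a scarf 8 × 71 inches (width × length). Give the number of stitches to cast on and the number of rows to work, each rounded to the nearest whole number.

Cast on 52 stitches and work 552 rows.

Stitch gauge = 29/4.5 = 6.444 sts/in; 8 × 6.444 = 51.56 → 52 sts.
Row gauge = 35/4.5 = 7.778 rows/in; 71 × 7.778 = 552.22 → 552 rows.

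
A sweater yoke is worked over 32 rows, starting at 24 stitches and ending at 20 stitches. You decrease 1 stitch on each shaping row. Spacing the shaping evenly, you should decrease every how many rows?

Stitches to remove: |20 − 24| = 4.
Shaping rows needed: 4 / 1 = 4.
32 rows / 4 = every 8 rows.

Decrease every 8th row.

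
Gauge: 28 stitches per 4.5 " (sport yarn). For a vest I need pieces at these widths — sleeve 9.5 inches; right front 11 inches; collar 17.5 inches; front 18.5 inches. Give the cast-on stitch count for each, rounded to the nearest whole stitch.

Rate = 28/4.5 = 6.222 sts per in.
sleeve: 9.5 × 6.222 = 59.11 → 59.
right front: 11 × 6.222 = 68.44 → 68.
collar: 17.5 × 6.222 = 108.89 → 109.
front: 18.5 × 6.222 = 115.11 → 115.

sleeve 59; right front 68; collar 109; front 115.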